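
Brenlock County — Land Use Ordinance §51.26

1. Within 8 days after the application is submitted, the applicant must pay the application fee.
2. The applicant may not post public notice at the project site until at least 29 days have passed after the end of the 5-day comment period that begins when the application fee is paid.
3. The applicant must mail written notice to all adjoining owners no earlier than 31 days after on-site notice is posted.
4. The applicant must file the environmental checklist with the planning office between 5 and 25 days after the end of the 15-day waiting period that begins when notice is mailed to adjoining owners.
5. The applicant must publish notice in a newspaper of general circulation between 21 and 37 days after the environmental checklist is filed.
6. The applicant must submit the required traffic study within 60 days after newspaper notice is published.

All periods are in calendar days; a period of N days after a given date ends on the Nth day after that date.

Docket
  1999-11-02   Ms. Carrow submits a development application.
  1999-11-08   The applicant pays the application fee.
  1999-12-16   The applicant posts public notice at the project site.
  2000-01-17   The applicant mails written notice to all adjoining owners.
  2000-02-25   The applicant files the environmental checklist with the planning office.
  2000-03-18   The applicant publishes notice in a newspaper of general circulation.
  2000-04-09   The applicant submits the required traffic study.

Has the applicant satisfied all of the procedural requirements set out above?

Yes

(1) due by 1999-11-02 + 8 days = 1999-11-10; done 1999-11-08 — timely.
(2) permitted from 1999-11-13 + 29 days = 1999-12-12 onward; 1999-12-16 is on or after that date.
(3) permitted from 1999-12-16 + 31 days = 2000-01-16 onward; 2000-01-17 is on or after that date.
(4) the permitted window runs from 2000-02-01 + 5 = 2000-02-06 to 2000-02-01 + 25 = 2000-02-26; 2000-02-25 falls inside that range.
(5) the permitted window runs from 2000-02-25 + 21 = 2000-03-17 to 2000-02-25 + 37 = 2000-04-02; 2000-03-18 falls inside that range.
(6) due by 2000-03-18 + 60 days = 2000-05-17; completed 2000-04-09, before the deadline.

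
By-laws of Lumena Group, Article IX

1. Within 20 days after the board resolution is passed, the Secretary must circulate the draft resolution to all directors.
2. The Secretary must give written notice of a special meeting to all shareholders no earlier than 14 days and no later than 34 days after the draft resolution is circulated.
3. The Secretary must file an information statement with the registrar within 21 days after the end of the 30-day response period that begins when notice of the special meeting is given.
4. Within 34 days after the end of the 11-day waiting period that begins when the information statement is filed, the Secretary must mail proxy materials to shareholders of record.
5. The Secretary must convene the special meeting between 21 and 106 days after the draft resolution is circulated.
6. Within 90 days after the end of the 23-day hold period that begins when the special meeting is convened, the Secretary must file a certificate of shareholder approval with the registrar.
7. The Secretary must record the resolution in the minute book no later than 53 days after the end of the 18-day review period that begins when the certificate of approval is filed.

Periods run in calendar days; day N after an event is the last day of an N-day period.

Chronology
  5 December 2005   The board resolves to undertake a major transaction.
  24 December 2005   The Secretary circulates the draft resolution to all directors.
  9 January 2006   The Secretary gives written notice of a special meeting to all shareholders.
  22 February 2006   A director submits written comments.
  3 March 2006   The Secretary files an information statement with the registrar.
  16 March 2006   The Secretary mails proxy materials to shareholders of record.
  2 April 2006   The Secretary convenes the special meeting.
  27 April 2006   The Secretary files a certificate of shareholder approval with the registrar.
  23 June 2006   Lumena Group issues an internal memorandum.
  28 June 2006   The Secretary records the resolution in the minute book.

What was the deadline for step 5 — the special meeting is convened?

9 April 2006

Step 5 runs from 24 December 2005, when the draft resolution is circulated. The window is 21–106 days after 24 December 2005; it closes on 9 April 2006.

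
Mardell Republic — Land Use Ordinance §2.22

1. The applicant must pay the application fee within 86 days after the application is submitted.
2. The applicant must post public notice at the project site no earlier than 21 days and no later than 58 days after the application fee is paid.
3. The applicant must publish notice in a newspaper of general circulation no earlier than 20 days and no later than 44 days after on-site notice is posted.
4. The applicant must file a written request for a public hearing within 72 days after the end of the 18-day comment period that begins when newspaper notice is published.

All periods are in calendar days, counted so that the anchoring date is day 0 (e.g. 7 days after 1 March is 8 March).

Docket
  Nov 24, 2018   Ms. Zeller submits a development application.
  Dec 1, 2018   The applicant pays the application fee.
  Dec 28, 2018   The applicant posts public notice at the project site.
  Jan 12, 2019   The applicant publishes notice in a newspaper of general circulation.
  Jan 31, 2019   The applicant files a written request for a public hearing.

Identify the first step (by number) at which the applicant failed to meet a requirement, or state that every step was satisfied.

Step 3

Step 1: 86 days after Nov 24, 2018 (when the application is submitted) is Feb 18, 2019; Dec 1, 2018 is within that limit.
Step 2: the window is 21–58 days after Dec 1, 2018 (when the application fee is paid), so Dec 22, 2018 through Jan 28, 2019; done Dec 28, 2018, which is between those dates.
Step 3: the window is 20–44 days after Dec 28, 2018 (when on-site notice is posted), so Jan 17, 2019 through Feb 10, 2019; Jan 12, 2019 is 5 days too early.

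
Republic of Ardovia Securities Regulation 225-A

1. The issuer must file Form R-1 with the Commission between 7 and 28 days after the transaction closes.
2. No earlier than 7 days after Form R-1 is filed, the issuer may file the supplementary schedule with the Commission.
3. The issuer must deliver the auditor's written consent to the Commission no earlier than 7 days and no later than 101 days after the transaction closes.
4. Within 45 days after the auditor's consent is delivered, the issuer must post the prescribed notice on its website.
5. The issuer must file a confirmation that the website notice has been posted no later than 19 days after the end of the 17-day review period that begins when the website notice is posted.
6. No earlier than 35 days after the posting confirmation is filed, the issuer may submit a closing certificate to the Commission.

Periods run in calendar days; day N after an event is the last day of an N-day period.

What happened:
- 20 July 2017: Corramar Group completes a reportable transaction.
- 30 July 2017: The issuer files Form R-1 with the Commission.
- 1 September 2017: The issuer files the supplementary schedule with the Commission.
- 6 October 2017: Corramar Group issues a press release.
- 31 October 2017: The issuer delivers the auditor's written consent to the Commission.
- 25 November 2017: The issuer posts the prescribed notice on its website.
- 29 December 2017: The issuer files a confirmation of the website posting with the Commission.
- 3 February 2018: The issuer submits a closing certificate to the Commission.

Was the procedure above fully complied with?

(1) the permitted window runs from 20 July 2017 + 7 = 27 July 2017 to 20 July 2017 + 28 = 17 August 2017; done 30 July 2017, which is between those dates.
(2) permitted from 30 July 2017 + 7 days = 6 August 2017 onward; done 1 September 2017 — permitted.
(3) the permitted window runs from 20 July 2017 + 7 = 27 July 2017 to 20 July 2017 + 101 = 29 October 2017; 31 October 2017 is 2 days past the end of the window.

No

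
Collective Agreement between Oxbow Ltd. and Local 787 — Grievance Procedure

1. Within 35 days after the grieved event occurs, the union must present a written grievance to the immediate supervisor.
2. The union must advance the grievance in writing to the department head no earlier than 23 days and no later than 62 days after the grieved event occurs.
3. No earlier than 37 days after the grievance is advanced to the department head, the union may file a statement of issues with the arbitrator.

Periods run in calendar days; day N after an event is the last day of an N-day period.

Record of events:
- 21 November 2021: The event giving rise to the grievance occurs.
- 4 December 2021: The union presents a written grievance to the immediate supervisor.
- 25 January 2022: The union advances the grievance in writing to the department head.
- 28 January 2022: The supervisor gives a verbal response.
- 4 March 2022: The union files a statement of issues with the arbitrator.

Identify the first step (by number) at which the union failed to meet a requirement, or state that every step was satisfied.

Step 1 — counting 35 days from 21 November 2021 (when the grieved event occurs) gives a deadline of 26 December 2021; completed 4 December 2021, before the deadline.
Step 2 — 23 and 62 days from 21 November 2021 (when the grieved event occurs) are 14 December 2021 and 22 January 2022 respectively; 25 January 2022 is 3 days past the end of the window.

Step 2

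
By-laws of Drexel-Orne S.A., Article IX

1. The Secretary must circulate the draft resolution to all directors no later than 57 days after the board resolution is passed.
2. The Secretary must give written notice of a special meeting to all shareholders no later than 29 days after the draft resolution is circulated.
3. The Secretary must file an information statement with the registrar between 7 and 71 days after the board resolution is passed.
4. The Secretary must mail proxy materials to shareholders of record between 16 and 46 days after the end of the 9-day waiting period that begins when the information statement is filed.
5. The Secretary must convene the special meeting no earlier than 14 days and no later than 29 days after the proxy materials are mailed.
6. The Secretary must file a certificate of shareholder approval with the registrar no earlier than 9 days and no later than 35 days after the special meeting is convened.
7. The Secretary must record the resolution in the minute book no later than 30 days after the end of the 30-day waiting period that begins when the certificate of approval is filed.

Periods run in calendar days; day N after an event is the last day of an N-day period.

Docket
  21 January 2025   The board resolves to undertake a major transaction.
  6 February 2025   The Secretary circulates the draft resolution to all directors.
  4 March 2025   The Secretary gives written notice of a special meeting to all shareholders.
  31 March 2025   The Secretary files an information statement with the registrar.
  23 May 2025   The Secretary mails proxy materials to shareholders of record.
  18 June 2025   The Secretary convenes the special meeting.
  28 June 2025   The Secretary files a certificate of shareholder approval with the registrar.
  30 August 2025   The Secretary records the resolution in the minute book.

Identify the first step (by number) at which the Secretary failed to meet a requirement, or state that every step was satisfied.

Step 7

Step 1 — counting 57 days from 21 January 2025 (when the board resolution is passed) gives a deadline of 19 March 2025; completed 6 February 2025, before the deadline.
Step 2 — counting 29 days from 6 February 2025 (when the draft resolution is circulated) gives a deadline of 7 March 2025; 4 March 2025 is within that limit.
Step 3 — 7 and 71 days from 21 January 2025 (when the board resolution is passed) are 28 January 2025 and 2 April 2025 respectively; done 31 March 2025, which is between those dates.
Step 4 — 16 and 46 days from 9 April 2025 (end of the 9-day waiting period, which began when the information statement is filed on 31 March 2025) are 25 April 2025 and 25 May 2025 respectively; 23 May 2025 falls inside that range.
Step 5 — 14 and 29 days from 23 May 2025 (when the proxy materials are mailed) are 6 June 2025 and 21 June 2025 respectively; 18 June 2025 falls inside that range.
Step 6 — 9 and 35 days from 18 June 2025 (when the special meeting is convened) are 27 June 2025 and 23 July 2025 respectively; 28 June 2025 falls inside that range.
Step 7 — counting 30 days from 28 July 2025 (end of the 30-day waiting period, which began when the certificate of approval is filed on 28 June 2025) gives a deadline of 27 August 2025; not done until 30 August 2025, 3 days after the deadline.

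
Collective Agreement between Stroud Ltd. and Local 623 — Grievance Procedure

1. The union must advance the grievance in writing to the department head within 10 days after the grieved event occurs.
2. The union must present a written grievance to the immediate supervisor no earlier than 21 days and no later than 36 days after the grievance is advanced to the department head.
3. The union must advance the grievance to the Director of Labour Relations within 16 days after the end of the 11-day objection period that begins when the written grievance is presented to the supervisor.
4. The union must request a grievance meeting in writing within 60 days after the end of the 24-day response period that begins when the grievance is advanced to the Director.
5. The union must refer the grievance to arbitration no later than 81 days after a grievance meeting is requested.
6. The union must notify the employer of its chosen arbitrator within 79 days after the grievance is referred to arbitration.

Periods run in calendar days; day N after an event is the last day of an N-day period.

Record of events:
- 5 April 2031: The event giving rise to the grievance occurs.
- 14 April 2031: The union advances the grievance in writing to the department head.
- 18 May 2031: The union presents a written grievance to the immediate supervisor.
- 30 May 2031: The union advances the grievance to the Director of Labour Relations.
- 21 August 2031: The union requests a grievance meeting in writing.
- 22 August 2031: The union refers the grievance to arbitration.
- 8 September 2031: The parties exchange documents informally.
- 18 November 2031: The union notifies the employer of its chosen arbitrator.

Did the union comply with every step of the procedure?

No

Step 1: 10 days after 5 April 2031 (when the grieved event occurs) is 15 April 2031; 14 April 2031 is within that limit.
Step 2: the window is 21–36 days after 14 April 2031 (when the grievance is advanced to the department head), so 5 May 2031 through 20 May 2031; done 18 May 2031, which is between those dates.
Step 3: 16 days after 29 May 2031 (end of the 11-day objection period, which began when the written grievance is presented to the supervisor on 18 May 2031) is 14 June 2031; completed 30 May 2031, before the deadline.
Step 4: 60 days after 23 June 2031 (end of the 24-day response period, which began when the grievance is advanced to the Director on 30 May 2031) is 22 August 2031; done 21 August 2031 — timely.
Step 5: 81 days after 21 August 2031 (when a grievance meeting is requested) is 10 November 2031; done 22 August 2031 — timely.
Step 6: 79 days after 22 August 2031 (when the grievance is referred to arbitration) is 9 November 2031; not done until 18 November 2031, 9 days after the deadline.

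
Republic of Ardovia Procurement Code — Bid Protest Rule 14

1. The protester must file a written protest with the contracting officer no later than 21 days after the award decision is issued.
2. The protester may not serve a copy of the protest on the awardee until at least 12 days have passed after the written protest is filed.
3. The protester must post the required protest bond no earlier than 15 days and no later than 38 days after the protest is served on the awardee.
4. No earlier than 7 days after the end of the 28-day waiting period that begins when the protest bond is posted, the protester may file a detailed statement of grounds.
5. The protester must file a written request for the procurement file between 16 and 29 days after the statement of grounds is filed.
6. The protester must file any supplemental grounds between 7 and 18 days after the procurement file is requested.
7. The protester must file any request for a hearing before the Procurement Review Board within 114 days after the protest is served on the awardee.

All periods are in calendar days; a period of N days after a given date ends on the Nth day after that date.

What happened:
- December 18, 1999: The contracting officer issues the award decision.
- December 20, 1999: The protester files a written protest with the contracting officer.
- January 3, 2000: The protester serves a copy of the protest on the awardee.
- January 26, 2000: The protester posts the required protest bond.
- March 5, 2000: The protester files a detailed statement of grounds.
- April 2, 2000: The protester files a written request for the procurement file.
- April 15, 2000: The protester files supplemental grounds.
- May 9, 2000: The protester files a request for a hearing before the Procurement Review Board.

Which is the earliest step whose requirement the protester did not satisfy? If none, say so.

Step 1 — counting 21 days from December 18, 1999 (when the award decision is issued) gives a deadline of January 8, 2000; done December 20, 1999 — timely.
Step 2 — must wait 12 days from December 20, 1999 (when the written protest is filed), so not before January 1, 2000; done January 3, 2000 — permitted.
Step 3 — 15 and 38 days from January 3, 2000 (when the protest is served on the awardee) are January 18, 2000 and February 10, 2000 respectively; done January 26, 2000, which is between those dates.
Step 4 — must wait 7 days from February 23, 2000 (end of the 28-day waiting period, which began when the protest bond is posted on January 26, 2000), so not before March 1, 2000; March 5, 2000 is on or after that date.
Step 5 — 16 and 29 days from March 5, 2000 (when the statement of grounds is filed) are March 21, 2000 and April 3, 2000 respectively; done April 2, 2000, which is between those dates.
Step 6 — 7 and 18 days from April 2, 2000 (when the procurement file is requested) are April 9, 2000 and April 20, 2000 respectively; done April 15, 2000, which is between those dates.
Step 7 — counting 114 days from January 3, 2000 (when the protest is served on the awardee) gives a deadline of April 26, 2000; May 9, 2000 misses that deadline by 13 days.
That is the first point of non-compliance.

Step 7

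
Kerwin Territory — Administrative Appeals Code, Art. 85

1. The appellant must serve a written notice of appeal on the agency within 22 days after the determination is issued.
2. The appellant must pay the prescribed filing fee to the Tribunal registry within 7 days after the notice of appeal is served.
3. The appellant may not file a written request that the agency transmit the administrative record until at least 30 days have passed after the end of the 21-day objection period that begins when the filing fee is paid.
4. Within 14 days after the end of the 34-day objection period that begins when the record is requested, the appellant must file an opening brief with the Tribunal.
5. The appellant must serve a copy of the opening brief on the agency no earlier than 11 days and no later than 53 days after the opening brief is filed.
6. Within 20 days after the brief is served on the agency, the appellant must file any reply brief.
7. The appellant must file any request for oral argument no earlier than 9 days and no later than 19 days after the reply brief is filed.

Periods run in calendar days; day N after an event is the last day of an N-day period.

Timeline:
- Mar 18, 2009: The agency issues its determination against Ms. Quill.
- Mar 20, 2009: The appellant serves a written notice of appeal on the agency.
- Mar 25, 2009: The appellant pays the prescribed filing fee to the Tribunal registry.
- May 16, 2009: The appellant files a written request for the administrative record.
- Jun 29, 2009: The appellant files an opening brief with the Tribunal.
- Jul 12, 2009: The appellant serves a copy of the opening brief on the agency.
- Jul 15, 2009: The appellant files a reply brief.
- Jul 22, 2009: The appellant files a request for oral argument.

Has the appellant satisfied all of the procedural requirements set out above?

Step 1 — counting 22 days from Mar 18, 2009 (when the determination is issued) gives a deadline of Apr 9, 2009; completed Mar 20, 2009, before the deadline.
Step 2 — counting 7 days from Mar 20, 2009 (when the notice of appeal is served) gives a deadline of Mar 27, 2009; Mar 25, 2009 is within that limit.
Step 3 — must wait 30 days from Apr 15, 2009 (end of the 21-day objection period, which began when the filing fee is paid on Mar 25, 2009), so not before May 15, 2009; done May 16, 2009, after the minimum wait.
Step 4 — counting 14 days from Jun 19, 2009 (end of the 34-day objection period, which began when the record is requested on May 16, 2009) gives a deadline of Jul 3, 2009; done Jun 29, 2009 — timely.
Step 5 — 11 and 53 days from Jun 29, 2009 (when the opening brief is filed) are Jul 10, 2009 and Aug 21, 2009 respectively; Jul 12, 2009 falls inside that range.
Step 6 — counting 20 days from Jul 12, 2009 (when the brief is served on the agency) gives a deadline of Aug 1, 2009; done Jul 15, 2009 — timely.
Step 7 — 9 and 19 days from Jul 15, 2009 (when the reply brief is filed) are Jul 24, 2009 and Aug 3, 2009 respectively; done Jul 22, 2009 — 2 days before the window opened.

No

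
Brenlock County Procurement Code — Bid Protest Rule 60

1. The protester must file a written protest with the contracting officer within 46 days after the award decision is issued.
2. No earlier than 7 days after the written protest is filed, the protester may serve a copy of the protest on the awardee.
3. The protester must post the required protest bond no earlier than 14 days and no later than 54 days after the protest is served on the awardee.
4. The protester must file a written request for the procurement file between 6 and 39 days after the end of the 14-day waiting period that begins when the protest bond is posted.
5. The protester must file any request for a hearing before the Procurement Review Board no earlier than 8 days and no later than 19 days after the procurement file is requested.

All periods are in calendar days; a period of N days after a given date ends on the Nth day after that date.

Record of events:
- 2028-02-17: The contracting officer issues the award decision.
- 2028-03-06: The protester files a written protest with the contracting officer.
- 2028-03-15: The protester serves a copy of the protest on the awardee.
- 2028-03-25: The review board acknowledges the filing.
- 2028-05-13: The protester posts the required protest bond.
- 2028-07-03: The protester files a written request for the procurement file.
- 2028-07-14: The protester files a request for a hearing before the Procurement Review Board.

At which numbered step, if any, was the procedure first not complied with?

Step 3

Step 1: 46 days after 2028-02-17 (when the award decision is issued) is 2028-04-03; 2028-03-06 is within that limit.
Step 2: the earliest permitted date is 7 days after 2028-03-06 (when the written protest is filed), i.e. 2028-03-13; done 2028-03-15, after the minimum wait.
Step 3: the window is 14–54 days after 2028-03-15 (when the protest is served on the awardee), so 2028-03-29 through 2028-05-08; 2028-05-13 is 5 days past the end of the window.
No need to go further; step 3 was not satisfied.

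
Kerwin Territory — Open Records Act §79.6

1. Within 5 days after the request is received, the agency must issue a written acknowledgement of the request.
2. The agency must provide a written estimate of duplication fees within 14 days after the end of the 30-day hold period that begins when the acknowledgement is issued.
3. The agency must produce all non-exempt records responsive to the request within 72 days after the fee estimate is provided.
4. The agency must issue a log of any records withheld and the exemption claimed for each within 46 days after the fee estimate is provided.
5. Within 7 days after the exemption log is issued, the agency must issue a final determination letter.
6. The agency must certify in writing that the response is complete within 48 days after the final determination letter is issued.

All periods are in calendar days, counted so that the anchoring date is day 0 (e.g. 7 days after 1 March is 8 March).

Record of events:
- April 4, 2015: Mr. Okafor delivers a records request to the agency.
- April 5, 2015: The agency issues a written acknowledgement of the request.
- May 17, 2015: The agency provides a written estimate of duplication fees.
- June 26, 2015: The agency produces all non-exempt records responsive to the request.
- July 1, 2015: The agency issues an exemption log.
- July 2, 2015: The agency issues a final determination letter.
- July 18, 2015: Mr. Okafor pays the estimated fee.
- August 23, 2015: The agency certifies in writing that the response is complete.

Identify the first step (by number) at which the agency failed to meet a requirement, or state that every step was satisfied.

Step 6

Step 1: 5 days after April 4, 2015 (when the request is received) is April 9, 2015; completed April 5, 2015, before the deadline.
Step 2: 14 days after May 5, 2015 (end of the 30-day hold period, which began when the acknowledgement is issued on April 5, 2015) is May 19, 2015; done May 17, 2015 — timely.
Step 3: 72 days after May 17, 2015 (when the fee estimate is provided) is July 28, 2015; June 26, 2015 is within that limit.
Step 4: 46 days after May 17, 2015 (when the fee estimate is provided) is July 2, 2015; July 1, 2015 is within that limit.
Step 5: 7 days after July 1, 2015 (when the exemption log is issued) is July 8, 2015; done July 2, 2015 — timely.
Step 6: 48 days after July 2, 2015 (when the final determination letter is issued) is August 19, 2015; done August 23, 2015 — 4 days late.
That is the first point of non-compliance.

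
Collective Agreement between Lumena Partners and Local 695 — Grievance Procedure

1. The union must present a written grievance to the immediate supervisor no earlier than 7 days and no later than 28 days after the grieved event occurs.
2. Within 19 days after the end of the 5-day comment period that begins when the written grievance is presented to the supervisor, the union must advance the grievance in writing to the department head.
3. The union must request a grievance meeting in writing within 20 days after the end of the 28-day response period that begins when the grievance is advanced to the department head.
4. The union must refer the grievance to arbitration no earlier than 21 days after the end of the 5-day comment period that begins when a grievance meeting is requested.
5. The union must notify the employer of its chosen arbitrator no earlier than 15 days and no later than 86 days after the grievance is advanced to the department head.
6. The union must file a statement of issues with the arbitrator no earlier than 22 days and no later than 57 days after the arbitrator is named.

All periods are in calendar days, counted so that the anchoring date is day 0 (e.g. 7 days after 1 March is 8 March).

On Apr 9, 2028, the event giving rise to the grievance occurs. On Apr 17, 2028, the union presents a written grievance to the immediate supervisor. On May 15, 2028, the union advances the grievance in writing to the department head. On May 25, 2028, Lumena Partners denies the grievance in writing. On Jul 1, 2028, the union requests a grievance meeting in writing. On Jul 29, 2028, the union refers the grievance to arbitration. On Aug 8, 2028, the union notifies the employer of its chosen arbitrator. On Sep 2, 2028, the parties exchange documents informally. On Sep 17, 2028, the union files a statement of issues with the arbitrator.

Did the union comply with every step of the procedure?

No

Step 1 — 7 and 28 days from Apr 9, 2028 (when the grieved event occurs) are Apr 16, 2028 and May 7, 2028 respectively; done Apr 17, 2028, which is between those dates.
Step 2 — counting 19 days from Apr 22, 2028 (end of the 5-day comment period, which began when the written grievance is presented to the supervisor on Apr 17, 2028) gives a deadline of May 11, 2028; done May 15, 2028 — 4 days late.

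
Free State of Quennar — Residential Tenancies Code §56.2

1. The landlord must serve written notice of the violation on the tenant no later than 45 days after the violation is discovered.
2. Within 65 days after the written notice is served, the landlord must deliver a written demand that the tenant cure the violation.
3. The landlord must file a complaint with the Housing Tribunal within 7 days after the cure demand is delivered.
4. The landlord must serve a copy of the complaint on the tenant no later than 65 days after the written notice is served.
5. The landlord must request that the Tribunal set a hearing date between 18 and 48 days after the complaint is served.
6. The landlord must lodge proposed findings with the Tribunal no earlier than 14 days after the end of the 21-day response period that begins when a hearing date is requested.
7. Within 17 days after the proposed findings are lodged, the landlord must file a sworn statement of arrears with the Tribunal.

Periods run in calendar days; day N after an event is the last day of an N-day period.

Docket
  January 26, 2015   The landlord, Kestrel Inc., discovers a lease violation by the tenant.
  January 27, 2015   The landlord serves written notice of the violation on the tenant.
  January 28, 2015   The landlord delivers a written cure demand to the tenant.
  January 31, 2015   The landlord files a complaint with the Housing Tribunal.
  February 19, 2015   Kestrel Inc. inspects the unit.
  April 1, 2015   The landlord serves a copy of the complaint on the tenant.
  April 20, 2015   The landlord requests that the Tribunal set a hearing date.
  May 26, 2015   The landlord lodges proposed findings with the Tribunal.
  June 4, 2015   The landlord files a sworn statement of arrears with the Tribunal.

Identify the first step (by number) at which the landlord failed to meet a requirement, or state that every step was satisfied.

Step 1: 45 days after January 26, 2015 (when the violation is discovered) is March 12, 2015; January 27, 2015 is within that limit.
Step 2: 65 days after January 27, 2015 (when the written notice is served) is April 2, 2015; done January 28, 2015 — timely.
Step 3: 7 days after January 28, 2015 (when the cure demand is delivered) is February 4, 2015; done January 31, 2015 — timely.
Step 4: 65 days after January 27, 2015 (when the written notice is served) is April 2, 2015; done April 1, 2015 — timely.
Step 5: the window is 18–48 days after April 1, 2015 (when the complaint is served), so April 19, 2015 through May 19, 2015; April 20, 2015 falls inside that range.
Step 6: the earliest permitted date is 14 days after May 11, 2015 (end of the 21-day response period, which began when a hearing date is requested on April 20, 2015), i.e. May 25, 2015; done May 26, 2015, after the minimum wait.
Step 7: 17 days after May 26, 2015 (when the proposed findings are lodged) is June 12, 2015; June 4, 2015 is within that limit.

None — every step was satisfied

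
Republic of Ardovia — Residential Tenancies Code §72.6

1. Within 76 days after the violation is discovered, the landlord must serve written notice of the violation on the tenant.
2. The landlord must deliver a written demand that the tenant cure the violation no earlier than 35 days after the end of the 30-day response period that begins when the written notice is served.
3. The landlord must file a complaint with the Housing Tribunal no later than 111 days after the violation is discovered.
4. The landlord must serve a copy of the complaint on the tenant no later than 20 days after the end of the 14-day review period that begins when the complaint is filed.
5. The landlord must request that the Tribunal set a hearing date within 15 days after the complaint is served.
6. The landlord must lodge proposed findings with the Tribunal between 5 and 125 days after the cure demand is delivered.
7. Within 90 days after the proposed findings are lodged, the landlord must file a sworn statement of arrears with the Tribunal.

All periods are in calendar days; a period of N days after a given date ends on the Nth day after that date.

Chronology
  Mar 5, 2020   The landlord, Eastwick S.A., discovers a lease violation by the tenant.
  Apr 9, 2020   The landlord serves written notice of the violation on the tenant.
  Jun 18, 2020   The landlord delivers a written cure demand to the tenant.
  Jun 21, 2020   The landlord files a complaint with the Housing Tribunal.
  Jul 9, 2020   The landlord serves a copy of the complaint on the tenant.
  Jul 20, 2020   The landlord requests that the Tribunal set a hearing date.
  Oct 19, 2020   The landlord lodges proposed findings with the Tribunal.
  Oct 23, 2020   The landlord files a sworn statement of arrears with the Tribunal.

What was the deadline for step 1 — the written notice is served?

Step 1 runs from Mar 5, 2020, when the violation is discovered. 76 days after Mar 5, 2020 is May 20, 2020.

May 20, 2020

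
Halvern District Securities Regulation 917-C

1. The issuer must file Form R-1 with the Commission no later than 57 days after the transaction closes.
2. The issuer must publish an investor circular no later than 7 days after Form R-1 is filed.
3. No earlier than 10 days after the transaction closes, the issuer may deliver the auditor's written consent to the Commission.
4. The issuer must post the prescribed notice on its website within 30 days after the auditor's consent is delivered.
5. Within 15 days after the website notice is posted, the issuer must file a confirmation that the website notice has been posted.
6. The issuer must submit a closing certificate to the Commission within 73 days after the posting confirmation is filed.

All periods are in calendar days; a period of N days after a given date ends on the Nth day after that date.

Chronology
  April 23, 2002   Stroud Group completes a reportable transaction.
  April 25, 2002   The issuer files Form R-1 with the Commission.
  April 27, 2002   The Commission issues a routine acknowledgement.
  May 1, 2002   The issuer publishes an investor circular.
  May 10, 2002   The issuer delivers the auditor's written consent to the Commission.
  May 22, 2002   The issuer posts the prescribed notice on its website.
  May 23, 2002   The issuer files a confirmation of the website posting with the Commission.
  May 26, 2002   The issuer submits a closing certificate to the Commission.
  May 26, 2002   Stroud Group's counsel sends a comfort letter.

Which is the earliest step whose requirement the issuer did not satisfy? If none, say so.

None — every step was satisfied

(1) due by April 23, 2002 + 57 days = June 19, 2002; completed April 25, 2002, before the deadline.
(2) due by April 25, 2002 + 7 days = May 2, 2002; done May 1, 2002 — timely.
(3) permitted from April 23, 2002 + 10 days = May 3, 2002 onward; done May 10, 2002 — permitted.
(4) due by May 10, 2002 + 30 days = June 9, 2002; completed May 22, 2002, before the deadline.
(5) due by May 22, 2002 + 15 days = June 6, 2002; completed May 23, 2002, before the deadline.
(6) due by May 23, 2002 + 73 days = August 4, 2002; completed May 26, 2002, before the deadline.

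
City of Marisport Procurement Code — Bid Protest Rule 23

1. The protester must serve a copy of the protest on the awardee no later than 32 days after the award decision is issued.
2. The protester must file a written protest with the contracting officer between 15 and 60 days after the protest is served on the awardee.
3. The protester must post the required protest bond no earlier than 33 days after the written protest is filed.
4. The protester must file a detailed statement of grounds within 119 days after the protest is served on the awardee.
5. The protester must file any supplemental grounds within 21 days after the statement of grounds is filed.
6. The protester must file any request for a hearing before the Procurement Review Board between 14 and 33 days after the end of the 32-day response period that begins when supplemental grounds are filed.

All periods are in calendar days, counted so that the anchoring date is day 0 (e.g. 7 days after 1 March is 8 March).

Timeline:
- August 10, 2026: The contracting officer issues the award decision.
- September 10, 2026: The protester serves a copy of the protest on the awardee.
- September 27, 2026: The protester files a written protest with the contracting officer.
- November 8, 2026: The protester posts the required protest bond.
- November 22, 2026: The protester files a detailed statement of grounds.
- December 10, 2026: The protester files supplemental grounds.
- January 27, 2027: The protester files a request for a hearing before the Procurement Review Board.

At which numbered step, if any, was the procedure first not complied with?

Step 1: 32 days after August 10, 2026 (when the award decision is issued) is September 11, 2026; completed September 10, 2026, before the deadline.
Step 2: the window is 15–60 days after September 10, 2026 (when the protest is served on the awardee), so September 25, 2026 through November 9, 2026; September 27, 2026 falls inside that range.
Step 3: the earliest permitted date is 33 days after September 27, 2026 (when the written protest is filed), i.e. October 30, 2026; done November 8, 2026 — permitted.
Step 4: 119 days after September 10, 2026 (when the protest is served on the awardee) is January 7, 2027; done November 22, 2026 — timely.
Step 5: 21 days after November 22, 2026 (when the statement of grounds is filed) is December 13, 2026; done December 10, 2026 — timely.
Step 6: the window is 14–33 days after January 11, 2027 (end of the 32-day response period, which began when supplemental grounds are filed on December 10, 2026), so January 25, 2027 through February 13, 2027; done January 27, 2027, which is between those dates.

None — every step was satisfied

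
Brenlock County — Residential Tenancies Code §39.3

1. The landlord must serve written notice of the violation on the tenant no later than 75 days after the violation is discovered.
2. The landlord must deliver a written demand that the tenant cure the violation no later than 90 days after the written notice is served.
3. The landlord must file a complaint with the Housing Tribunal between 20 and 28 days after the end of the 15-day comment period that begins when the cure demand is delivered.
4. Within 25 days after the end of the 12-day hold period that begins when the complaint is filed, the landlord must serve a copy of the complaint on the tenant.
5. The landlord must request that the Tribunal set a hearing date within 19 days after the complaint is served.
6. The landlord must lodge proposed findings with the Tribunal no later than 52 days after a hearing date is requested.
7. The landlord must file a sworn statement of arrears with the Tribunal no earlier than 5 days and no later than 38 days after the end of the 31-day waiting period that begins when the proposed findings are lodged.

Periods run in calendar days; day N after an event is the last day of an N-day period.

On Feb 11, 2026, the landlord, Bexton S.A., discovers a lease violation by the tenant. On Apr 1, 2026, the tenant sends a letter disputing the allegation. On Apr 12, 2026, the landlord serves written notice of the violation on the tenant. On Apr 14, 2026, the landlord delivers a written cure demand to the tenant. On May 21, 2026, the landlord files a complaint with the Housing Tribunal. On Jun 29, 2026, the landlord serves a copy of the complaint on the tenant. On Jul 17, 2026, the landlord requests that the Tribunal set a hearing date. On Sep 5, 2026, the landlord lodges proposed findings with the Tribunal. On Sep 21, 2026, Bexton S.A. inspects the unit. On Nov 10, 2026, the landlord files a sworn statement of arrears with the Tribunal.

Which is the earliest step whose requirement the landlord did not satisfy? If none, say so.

Step 4

Step 1: 75 days after Feb 11, 2026 (when the violation is discovered) is Apr 27, 2026; completed Apr 12, 2026, before the deadline.
Step 2: 90 days after Apr 12, 2026 (when the written notice is served) is Jul 11, 2026; done Apr 14, 2026 — timely.
Step 3: the window is 20–28 days after Apr 29, 2026 (end of the 15-day comment period, which began when the cure demand is delivered on Apr 14, 2026), so May 19, 2026 through May 27, 2026; May 21, 2026 falls inside that range.
Step 4: 25 days after Jun 2, 2026 (end of the 12-day hold period, which began when the complaint is filed on May 21, 2026) is Jun 27, 2026; done Jun 29, 2026 — 2 days late.
No need to go further; step 4 was not satisfied.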